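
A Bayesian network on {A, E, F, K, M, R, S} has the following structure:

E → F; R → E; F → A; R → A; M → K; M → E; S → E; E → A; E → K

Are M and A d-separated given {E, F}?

6 paths connect M and A; each must be blocked for d-separation to hold:
Path 1: M → K ← E ← R → A
  K is a collider here and neither K nor any of its descendants is conditioned on, so the collider stays closed — the path is blocked at K.
Path 2: M → K ← E → A
  K is a collider here and neither K nor any of its descendants is conditioned on, so the collider stays closed — the path is blocked at K.
Path 3: M → K ← E → F → A
  K is a collider here and neither K nor any of its descendants is conditioned on, so the collider stays closed — the path is blocked at K.
Path 4: M → E ← R → A
  E is a collider and E is conditioned on, which opens it; R is a fork and R is not conditioned on — no node blocks this path, so it is active.
Path 5: M → E → A
  E is a chain here and E is conditioned on, so the path is blocked at E.
Path 6: M → E → F → A
  E is a chain here and E is conditioned on, so the path is blocked at E.
At least one path is unblocked, so d-separation fails.

No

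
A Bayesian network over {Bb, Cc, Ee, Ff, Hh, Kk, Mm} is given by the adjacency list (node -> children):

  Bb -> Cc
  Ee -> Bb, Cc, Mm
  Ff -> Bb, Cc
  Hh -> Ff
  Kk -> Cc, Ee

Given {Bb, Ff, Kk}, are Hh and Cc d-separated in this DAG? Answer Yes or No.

There are 4 undirected paths between Hh and Cc; checking each against the conditioning set {Bb, Ff, Kk}:
  1. Hh → Ff → Cc — Ff:chain[blocks] ⇒ blocked
  2. Hh → Ff → Bb ← Ee → Cc — Ff:chain[blocks]; Bb:collider[open]; Ee:fork[open] ⇒ blocked
  3. Hh → Ff → Bb ← Ee ← Kk → Cc — Ff:chain[blocks]; Bb:collider[open]; Ee:chain[open]; Kk:fork[blocks] ⇒ blocked
  4. Hh → Ff → Bb → Cc — Ff:chain[blocks]; Bb:chain[blocks] ⇒ blocked
Every path is blocked, so Hh and Cc are d-separated given {Bb, Ff, Kk}.

Yes — Hh and Cc are d-separated given {Bb, Ff, Kk}.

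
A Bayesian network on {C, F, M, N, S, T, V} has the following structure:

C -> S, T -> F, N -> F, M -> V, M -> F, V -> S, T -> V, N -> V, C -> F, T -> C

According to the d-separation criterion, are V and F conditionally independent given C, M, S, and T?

No — V and F are not d-separated given {C, M, S, T}.

Enumerating the 6 paths from V to F and testing each for blocking by {C, M, S, T}:
Path 1: V ← M → F
  M is a fork here and M is conditioned on, so the path is blocked at M.
Path 2: V ← T → F
  T is a fork here and T is conditioned on, so the path is blocked at T.
Path 3: V ← T → C → F
  T is a fork here and T is conditioned on, so the path is blocked at T.
Path 4: V → S ← C → F
  C is a fork here and C is conditioned on, so the path is blocked at C.
Path 5: V → S ← C ← T → F
  C is a chain here and C is conditioned on, so the path is blocked at C.
Path 6: V ← N → F
  N is a fork and N is not conditioned on — no node blocks this path, so it is active.
At least one path is unblocked, so d-separation fails.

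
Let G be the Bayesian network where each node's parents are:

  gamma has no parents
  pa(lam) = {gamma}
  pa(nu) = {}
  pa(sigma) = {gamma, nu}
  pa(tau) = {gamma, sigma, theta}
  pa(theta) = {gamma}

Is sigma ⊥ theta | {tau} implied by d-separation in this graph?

No

Enumerating the 4 paths from sigma to theta and testing each for blocking by {tau}:
Path 1: sigma → tau ← theta
  tau is a collider and tau is conditioned on, which opens it — no node blocks this path, so it is active.
Path 2: sigma → tau ← gamma → theta
  tau is a collider and tau is conditioned on, which opens it; gamma is a fork and gamma is not conditioned on — no node blocks this path, so it is active.
Path 3: sigma ← gamma → theta
  gamma is a fork and gamma is not conditioned on — no node blocks this path, so it is active.
Path 4: sigma ← gamma → tau ← theta
  gamma is a fork and gamma is not conditioned on; tau is a collider and tau is conditioned on, which opens it — no node blocks this path, so it is active.
Since the path sigma → tau ← theta is active, sigma and theta are not d-separated given {tau}.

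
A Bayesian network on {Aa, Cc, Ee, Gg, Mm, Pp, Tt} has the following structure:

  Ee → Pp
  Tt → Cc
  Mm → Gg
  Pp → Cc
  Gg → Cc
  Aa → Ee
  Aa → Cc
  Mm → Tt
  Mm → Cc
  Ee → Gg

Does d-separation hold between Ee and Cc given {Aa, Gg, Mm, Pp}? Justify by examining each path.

Yes

There are 5 undirected paths between Ee and Cc; checking each against the conditioning set {Aa, Gg, Mm, Pp}:
  1. Ee → Pp → Cc — Pp:chain[blocks] ⇒ blocked
  2. Ee ← Aa → Cc — Aa:fork[blocks] ⇒ blocked
  3. Ee → Gg ← Mm → Tt → Cc — Gg:collider[open]; Mm:fork[blocks]; Tt:chain[open] ⇒ blocked
  4. Ee → Gg ← Mm → Cc — Gg:collider[open]; Mm:fork[blocks] ⇒ blocked
  5. Ee → Gg → Cc — Gg:chain[blocks] ⇒ blocked
All paths are blocked; Ee ⊥ Cc | {Aa, Gg, Mm, Pp} holds.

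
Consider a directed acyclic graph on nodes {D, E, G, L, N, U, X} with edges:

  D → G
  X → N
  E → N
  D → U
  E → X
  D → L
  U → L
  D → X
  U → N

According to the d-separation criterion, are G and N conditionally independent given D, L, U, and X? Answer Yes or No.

Yes

Enumerating the 4 paths from G to N and testing each for blocking by {D, L, U, X}:
  1. G ← D → L ← U → N — D:fork[blocks]; L:collider[open]; U:fork[blocks] ⇒ blocked
  2. G ← D → X → N — D:fork[blocks]; X:chain[blocks] ⇒ blocked
  3. G ← D → X ← E → N — D:fork[blocks]; X:collider[open]; E:fork[open] ⇒ blocked
  4. G ← D → U → N — D:fork[blocks]; U:chain[blocks] ⇒ blocked
Every path is blocked, so G and N are d-separated given {D, L, U, X}.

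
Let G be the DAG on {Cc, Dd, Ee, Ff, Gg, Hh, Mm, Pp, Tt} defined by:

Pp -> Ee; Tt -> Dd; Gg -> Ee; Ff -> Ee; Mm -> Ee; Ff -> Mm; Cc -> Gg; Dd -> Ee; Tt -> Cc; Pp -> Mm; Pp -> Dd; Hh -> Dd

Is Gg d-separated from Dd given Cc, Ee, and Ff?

No

5 paths connect Gg and Dd; each must be blocked for d-separation to hold:
Path 1: Gg ← Cc ← Tt → Dd
  Cc is a chain here and Cc is conditioned on, so the path is blocked at Cc.
Path 2: Gg → Ee ← Mm ← Pp → Dd
  Ee is a collider and Ee is conditioned on, which opens it; Mm is a chain and Mm is not conditioned on; Pp is a fork and Pp is not conditioned on — no node blocks this path, so it is active.
Path 3: Gg → Ee ← Dd
  Ee is a collider and Ee is conditioned on, which opens it — no node blocks this path, so it is active.
Path 4: Gg → Ee ← Ff → Mm ← Pp → Dd
  Ff is a fork here and Ff is conditioned on, so the path is blocked at Ff.
Path 5: Gg → Ee ← Pp → Dd
  Ee is a collider and Ee is conditioned on, which opens it; Pp is a fork and Pp is not conditioned on — no node blocks this path, so it is active.
Because an active path exists, Gg and Dd are not d-separated.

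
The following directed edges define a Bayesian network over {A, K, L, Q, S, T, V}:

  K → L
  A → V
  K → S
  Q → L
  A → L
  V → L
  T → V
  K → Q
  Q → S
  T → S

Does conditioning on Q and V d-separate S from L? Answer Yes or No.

We examine all 6 paths between S and L:
Path 1: S ← T → V → L
  V is a chain here and V is conditioned on, so the path is blocked at V.
Path 2: S ← T → V ← A → L
  T is a fork and T is not conditioned on; V is a collider and V is conditioned on, which opens it; A is a fork and A is not conditioned on — no node blocks this path, so it is active.
Path 3: S ← K → L
  K is a fork and K is not conditioned on — no node blocks this path, so it is active.
Path 4: S ← K → Q → L
  Q is a chain here and Q is conditioned on, so the path is blocked at Q.
Path 5: S ← Q → L
  Q is a fork here and Q is conditioned on, so the path is blocked at Q.
Path 6: S ← Q ← K → L
  Q is a chain here and Q is conditioned on, so the path is blocked at Q.
Since the path S ← T → V ← A → L is active, S and L are not d-separated given {Q, V}.

No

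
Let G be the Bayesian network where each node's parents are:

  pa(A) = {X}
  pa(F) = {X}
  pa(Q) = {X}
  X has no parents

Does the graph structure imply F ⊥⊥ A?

The only undirected path from F to A is:
Path 1: F ← X → A
  X is a fork and X is not conditioned on — no node blocks this path, so it is active.
Since the path F ← X → A is active, F and A are not d-separated given ∅.

No — F and A are not d-separated given ∅.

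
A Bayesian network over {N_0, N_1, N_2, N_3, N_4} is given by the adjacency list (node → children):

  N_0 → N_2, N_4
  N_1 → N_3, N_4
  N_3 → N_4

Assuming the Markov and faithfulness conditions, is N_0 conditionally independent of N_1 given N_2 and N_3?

There are 2 undirected paths between N_0 and N_1; checking each against the conditioning set {N_2, N_3}:
Path 1: N_0 → N_4 ← N_3 ← N_1
  N_4 is a collider here and neither N_4 nor any of its descendants is conditioned on, so the collider stays closed — the path is blocked at N_4.
Path 2: N_0 → N_4 ← N_1
  N_4 is a collider here and neither N_4 nor any of its descendants is conditioned on, so the collider stays closed — the path is blocked at N_4.
Since every path is blocked, d-separation holds.

Yes — N_0 and N_1 are d-separated given {N_2, N_3}.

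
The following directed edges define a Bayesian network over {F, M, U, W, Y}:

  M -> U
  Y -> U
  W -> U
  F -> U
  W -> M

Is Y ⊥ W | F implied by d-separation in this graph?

Yes

Enumerating the 2 paths from Y to W and testing each for blocking by {F}:
  1. Y → U ← M ← W — U:collider[blocks]; M:chain[open] ⇒ blocked
  2. Y → U ← W — U:collider[blocks] ⇒ blocked
Every path is blocked, so Y and W are d-separated given {F}.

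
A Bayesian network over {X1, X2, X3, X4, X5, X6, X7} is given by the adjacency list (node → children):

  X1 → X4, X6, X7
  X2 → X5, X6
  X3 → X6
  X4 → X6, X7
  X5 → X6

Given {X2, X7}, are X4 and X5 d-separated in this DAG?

We examine all 6 paths between X4 and X5:
Path 1: X4 → X7 ← X1 → X6 ← X5
  X6 is a collider here and neither X6 nor any of its descendants is conditioned on, so the collider stays closed — the path is blocked at X6.
Path 2: X4 → X7 ← X1 → X6 ← X2 → X5
  X6 is a collider here and neither X6 nor any of its descendants is conditioned on, so the collider stays closed — the path is blocked at X6.
Path 3: X4 → X6 ← X5
  X6 is a collider here and neither X6 nor any of its descendants is conditioned on, so the collider stays closed — the path is blocked at X6.
Path 4: X4 → X6 ← X2 → X5
  X6 is a collider here and neither X6 nor any of its descendants is conditioned on, so the collider stays closed — the path is blocked at X6.
Path 5: X4 ← X1 → X6 ← X5
  X6 is a collider here and neither X6 nor any of its descendants is conditioned on, so the collider stays closed — the path is blocked at X6.
Path 6: X4 ← X1 → X6 ← X2 → X5
  X6 is a collider here and neither X6 nor any of its descendants is conditioned on, so the collider stays closed — the path is blocked at X6.
Every path is blocked, so X4 and X5 are d-separated given {X2, X7}.

Yes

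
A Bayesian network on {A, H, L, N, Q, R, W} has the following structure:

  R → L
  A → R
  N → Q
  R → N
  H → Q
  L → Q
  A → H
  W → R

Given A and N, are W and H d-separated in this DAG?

There are 3 undirected paths between W and H; checking each against the conditioning set {A, N}:
Path 1: W → R → L → Q ← H
  Q is a collider here and neither Q nor any of its descendants is conditioned on, so the collider stays closed — the path is blocked at Q.
Path 2: W → R → N → Q ← H
  N is a chain here and N is conditioned on, so the path is blocked at N.
Path 3: W → R ← A → H
  A is a fork here and A is conditioned on, so the path is blocked at A.
Every path is blocked, so W and H are d-separated given {A, N}.

Yes — W and H are d-separated given {A, N}.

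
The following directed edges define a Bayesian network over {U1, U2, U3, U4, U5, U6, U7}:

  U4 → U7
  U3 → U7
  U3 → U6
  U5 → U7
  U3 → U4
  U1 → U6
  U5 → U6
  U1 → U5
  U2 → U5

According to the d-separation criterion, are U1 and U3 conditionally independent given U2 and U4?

6 paths connect U1 and U3; each must be blocked for d-separation to hold:
Path 1: U1 → U6 ← U3
  U6 is a collider here and neither U6 nor any of its descendants is conditioned on, so the collider stays closed — the path is blocked at U6.
Path 2: U1 → U6 ← U5 → U7 ← U3
  U6 is a collider here and neither U6 nor any of its descendants is conditioned on, so the collider stays closed — the path is blocked at U6.
Path 3: U1 → U6 ← U5 → U7 ← U4 ← U3
  U6 is a collider here and neither U6 nor any of its descendants is conditioned on, so the collider stays closed — the path is blocked at U6.
Path 4: U1 → U5 → U6 ← U3
  U6 is a collider here and neither U6 nor any of its descendants is conditioned on, so the collider stays closed — the path is blocked at U6.
Path 5: U1 → U5 → U7 ← U3
  U7 is a collider here and neither U7 nor any of its descendants is conditioned on, so the collider stays closed — the path is blocked at U7.
Path 6: U1 → U5 → U7 ← U4 ← U3
  U7 is a collider here and neither U7 nor any of its descendants is conditioned on, so the collider stays closed — the path is blocked at U7.
All paths are blocked; U1 ⊥ U3 | {U2, U4} holds.

Yes — U1 and U3 are d-separated given {U2, U4}.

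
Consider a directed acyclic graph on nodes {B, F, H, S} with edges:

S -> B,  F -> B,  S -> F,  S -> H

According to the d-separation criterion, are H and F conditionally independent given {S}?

Yes

There are 2 undirected paths between H and F; checking each against the conditioning set {S}:
  1. H ← S → F — S:fork[blocks] ⇒ blocked
  2. H ← S → B ← F — S:fork[blocks]; B:collider[blocks] ⇒ blocked
All paths are blocked; H ⊥ F | {S} holds.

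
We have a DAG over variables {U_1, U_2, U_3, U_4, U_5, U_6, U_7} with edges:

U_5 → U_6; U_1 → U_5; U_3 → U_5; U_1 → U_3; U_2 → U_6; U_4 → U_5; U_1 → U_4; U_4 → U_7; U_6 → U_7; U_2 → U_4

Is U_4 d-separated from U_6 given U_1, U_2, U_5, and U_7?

No

There are 5 undirected paths between U_4 and U_6; checking each against the conditioning set {U_1, U_2, U_5, U_7}:
Path 1: U_4 → U_5 → U_6
  U_5 is a chain here and U_5 is conditioned on, so the path is blocked at U_5.
Path 2: U_4 ← U_1 → U_5 → U_6
  U_1 is a fork here and U_1 is conditioned on, so the path is blocked at U_1.
Path 3: U_4 ← U_1 → U_3 → U_5 → U_6
  U_1 is a fork here and U_1 is conditioned on, so the path is blocked at U_1.
Path 4: U_4 → U_7 ← U_6
  U_7 is a collider and U_7 is conditioned on, which opens it — no node blocks this path, so it is active.
Path 5: U_4 ← U_2 → U_6
  U_2 is a fork here and U_2 is conditioned on, so the path is blocked at U_2.
Since the path U_4 → U_7 ← U_6 is active, U_4 and U_6 are not d-separated given {U_1, U_2, U_5, U_7}.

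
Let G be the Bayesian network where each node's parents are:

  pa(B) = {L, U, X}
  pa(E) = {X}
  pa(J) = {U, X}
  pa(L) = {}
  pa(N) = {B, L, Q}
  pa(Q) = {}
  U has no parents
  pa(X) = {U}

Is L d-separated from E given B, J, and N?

No

6 paths connect L and E; each must be blocked for d-separation to hold:
Path 1: L → N ← B ← X → E
  B is a chain here and B is conditioned on, so the path is blocked at B.
Path 2: L → N ← B ← U → X → E
  B is a chain here and B is conditioned on, so the path is blocked at B.
Path 3: L → N ← B ← U → J ← X → E
  B is a chain here and B is conditioned on, so the path is blocked at B.
Path 4: L → B ← X → E
  B is a collider and B is conditioned on, which opens it; X is a fork and X is not conditioned on — no node blocks this path, so it is active.
Path 5: L → B ← U → X → E
  B is a collider and B is conditioned on, which opens it; U is a fork and U is not conditioned on; X is a chain and X is not conditioned on — no node blocks this path, so it is active.
Path 6: L → B ← U → J ← X → E
  B is a collider and B is conditioned on, which opens it; U is a fork and U is not conditioned on; J is a collider and J is conditioned on, which opens it; X is a fork and X is not conditioned on — no node blocks this path, so it is active.
Because an active path exists, L and E are not d-separated.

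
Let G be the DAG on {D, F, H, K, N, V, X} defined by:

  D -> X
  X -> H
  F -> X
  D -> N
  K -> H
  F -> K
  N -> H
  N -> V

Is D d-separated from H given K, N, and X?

Yes

There are 3 undirected paths between D and H; checking each against the conditioning set {K, N, X}:
Path 1: D → N → H
  N is a chain here and N is conditioned on, so the path is blocked at N.
Path 2: D → X ← F → K → H
  K is a chain here and K is conditioned on, so the path is blocked at K.
Path 3: D → X → H
  X is a chain here and X is conditioned on, so the path is blocked at X.
All paths are blocked; D ⊥ H | {K, N, X} holds.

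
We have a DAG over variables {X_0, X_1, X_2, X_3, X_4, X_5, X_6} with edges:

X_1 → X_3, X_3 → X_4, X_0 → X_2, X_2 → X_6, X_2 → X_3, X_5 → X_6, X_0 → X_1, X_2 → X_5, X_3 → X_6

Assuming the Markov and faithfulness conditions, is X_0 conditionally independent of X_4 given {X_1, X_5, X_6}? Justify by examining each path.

4 paths connect X_0 and X_4; each must be blocked for d-separation to hold:
  1. X_0 → X_2 → X_6 ← X_3 → X_4 — X_2:chain[open]; X_6:collider[open]; X_3:fork[open] ⇒ active
  2. X_0 → X_2 → X_5 → X_6 ← X_3 → X_4 — X_2:chain[open]; X_5:chain[blocks]; X_6:collider[open]; X_3:fork[open] ⇒ blocked
  3. X_0 → X_2 → X_3 → X_4 — X_2:chain[open]; X_3:chain[open] ⇒ active
  4. X_0 → X_1 → X_3 → X_4 — X_1:chain[blocks]; X_3:chain[open] ⇒ blocked
Since the path X_0 → X_2 → X_6 ← X_3 → X_4 is active, X_0 and X_4 are not d-separated given {X_1, X_5, X_6}.

No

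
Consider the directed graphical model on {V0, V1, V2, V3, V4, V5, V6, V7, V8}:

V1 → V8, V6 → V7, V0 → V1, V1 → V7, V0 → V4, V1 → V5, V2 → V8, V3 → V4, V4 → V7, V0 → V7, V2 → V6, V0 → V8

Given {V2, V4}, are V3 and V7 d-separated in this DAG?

No

6 paths connect V3 and V7; each must be blocked for d-separation to hold:
Path 1: V3 → V4 ← V0 → V8 ← V2 → V6 → V7
  V8 is a collider here and neither V8 nor any of its descendants is conditioned on, so the collider stays closed — the path is blocked at V8.
Path 2: V3 → V4 ← V0 → V8 ← V1 → V7
  V8 is a collider here and neither V8 nor any of its descendants is conditioned on, so the collider stays closed — the path is blocked at V8.
Path 3: V3 → V4 ← V0 → V7
  V4 is a collider and V4 is conditioned on, which opens it; V0 is a fork and V0 is not conditioned on — no node blocks this path, so it is active.
Path 4: V3 → V4 ← V0 → V1 → V8 ← V2 → V6 → V7
  V8 is a collider here and neither V8 nor any of its descendants is conditioned on, so the collider stays closed — the path is blocked at V8.
Path 5: V3 → V4 ← V0 → V1 → V7
  V4 is a collider and V4 is conditioned on, which opens it; V0 is a fork and V0 is not conditioned on; V1 is a chain and V1 is not conditioned on — no node blocks this path, so it is active.
Path 6: V3 → V4 → V7
  V4 is a chain here and V4 is conditioned on, so the path is blocked at V4.
At least one path is unblocked, so d-separation fails.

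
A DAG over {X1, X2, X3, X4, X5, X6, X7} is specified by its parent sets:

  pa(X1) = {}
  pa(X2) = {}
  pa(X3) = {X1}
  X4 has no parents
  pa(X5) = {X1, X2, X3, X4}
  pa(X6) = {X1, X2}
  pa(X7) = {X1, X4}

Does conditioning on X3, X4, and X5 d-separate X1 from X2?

We examine all 4 paths between X1 and X2:
  1. X1 → X7 ← X4 → X5 ← X2 — X7:collider[blocks]; X4:fork[blocks]; X5:collider[open] ⇒ blocked
  2. X1 → X3 → X5 ← X2 — X3:chain[blocks]; X5:collider[open] ⇒ blocked
  3. X1 → X5 ← X2 — X5:collider[open] ⇒ active
  4. X1 → X6 ← X2 — X6:collider[blocks] ⇒ blocked
Since the path X1 → X5 ← X2 is active, X1 and X2 are not d-separated given {X3, X4, X5}.

No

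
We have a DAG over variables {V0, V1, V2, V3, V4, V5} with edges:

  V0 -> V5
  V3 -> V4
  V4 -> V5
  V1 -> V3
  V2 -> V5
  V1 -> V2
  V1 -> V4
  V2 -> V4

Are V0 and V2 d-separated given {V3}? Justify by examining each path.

Yes

There are 4 undirected paths between V0 and V2; checking each against the conditioning set {V3}:
  1. V0 → V5 ← V2 — V5:collider[blocks] ⇒ blocked
  2. V0 → V5 ← V4 ← V2 — V5:collider[blocks]; V4:chain[open] ⇒ blocked
  3. V0 → V5 ← V4 ← V3 ← V1 → V2 — V5:collider[blocks]; V4:chain[open]; V3:chain[blocks]; V1:fork[open] ⇒ blocked
  4. V0 → V5 ← V4 ← V1 → V2 — V5:collider[blocks]; V4:chain[open]; V1:fork[open] ⇒ blocked
All paths are blocked; V0 ⊥ V2 | {V3} holds.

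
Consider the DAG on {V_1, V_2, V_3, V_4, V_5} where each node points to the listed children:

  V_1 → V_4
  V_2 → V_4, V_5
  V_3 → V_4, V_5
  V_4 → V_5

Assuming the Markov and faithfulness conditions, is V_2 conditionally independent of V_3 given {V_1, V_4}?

No — V_2 and V_3 are not d-separated given {V_1, V_4}.

We examine all 4 paths between V_2 and V_3:
  1. V_2 → V_4 → V_5 ← V_3 — V_4:chain[blocks]; V_5:collider[blocks] ⇒ blocked
  2. V_2 → V_4 ← V_3 — V_4:collider[open] ⇒ active
  3. V_2 → V_5 ← V_4 ← V_3 — V_5:collider[blocks]; V_4:chain[blocks] ⇒ blocked
  4. V_2 → V_5 ← V_3 — V_5:collider[blocks] ⇒ blocked
At least one path is unblocked, so d-separation fails.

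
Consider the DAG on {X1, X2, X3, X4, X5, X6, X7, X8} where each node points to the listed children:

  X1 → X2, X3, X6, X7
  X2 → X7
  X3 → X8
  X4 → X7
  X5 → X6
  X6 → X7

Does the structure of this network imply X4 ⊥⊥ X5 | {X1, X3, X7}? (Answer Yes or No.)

No

3 paths connect X4 and X5; each must be blocked for d-separation to hold:
Path 1: X4 → X7 ← X6 ← X5
  X7 is a collider and X7 is conditioned on, which opens it; X6 is a chain and X6 is not conditioned on — no node blocks this path, so it is active.
Path 2: X4 → X7 ← X2 ← X1 → X6 ← X5
  X1 is a fork here and X1 is conditioned on, so the path is blocked at X1.
Path 3: X4 → X7 ← X1 → X6 ← X5
  X1 is a fork here and X1 is conditioned on, so the path is blocked at X1.
Because an active path exists, X4 and X5 are not d-separated.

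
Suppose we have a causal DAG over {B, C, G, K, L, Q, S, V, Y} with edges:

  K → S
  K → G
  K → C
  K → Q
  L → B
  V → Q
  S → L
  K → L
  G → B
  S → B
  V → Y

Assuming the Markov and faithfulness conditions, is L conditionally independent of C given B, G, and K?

Yes

We examine all 5 paths between L and C:
  1. L → B ← G ← K → C — B:collider[open]; G:chain[blocks]; K:fork[blocks] ⇒ blocked
  2. L → B ← S ← K → C — B:collider[open]; S:chain[open]; K:fork[blocks] ⇒ blocked
  3. L ← S → B ← G ← K → C — S:fork[open]; B:collider[open]; G:chain[blocks]; K:fork[blocks] ⇒ blocked
  4. L ← S ← K → C — S:chain[open]; K:fork[blocks] ⇒ blocked
  5. L ← K → C — K:fork[blocks] ⇒ blocked
Every path is blocked, so L and C are d-separated given {B, G, K}.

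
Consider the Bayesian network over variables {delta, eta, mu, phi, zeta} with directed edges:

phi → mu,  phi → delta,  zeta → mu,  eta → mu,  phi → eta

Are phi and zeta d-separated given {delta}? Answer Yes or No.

Yes

Enumerating the 2 paths from phi to zeta and testing each for blocking by {delta}:
Path 1: phi → mu ← zeta
  mu is a collider here and neither mu nor any of its descendants is conditioned on, so the collider stays closed — the path is blocked at mu.
Path 2: phi → eta → mu ← zeta
  mu is a collider here and neither mu nor any of its descendants is conditioned on, so the collider stays closed — the path is blocked at mu.
Since every path is blocked, d-separation holds.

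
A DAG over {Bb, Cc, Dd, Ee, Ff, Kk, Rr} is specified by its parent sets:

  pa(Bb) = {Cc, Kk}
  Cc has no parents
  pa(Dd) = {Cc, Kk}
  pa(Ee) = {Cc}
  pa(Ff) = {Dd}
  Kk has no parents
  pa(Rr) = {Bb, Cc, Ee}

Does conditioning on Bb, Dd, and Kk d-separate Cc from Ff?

Yes — Cc and Ff are d-separated given {Bb, Dd, Kk}.

We examine all 4 paths between Cc and Ff:
  1. Cc → Bb ← Kk → Dd → Ff — Bb:collider[open]; Kk:fork[blocks]; Dd:chain[blocks] ⇒ blocked
  2. Cc → Dd → Ff — Dd:chain[blocks] ⇒ blocked
  3. Cc → Ee → Rr ← Bb ← Kk → Dd → Ff — Ee:chain[open]; Rr:collider[blocks]; Bb:chain[blocks]; Kk:fork[blocks]; Dd:chain[blocks] ⇒ blocked
  4. Cc → Rr ← Bb ← Kk → Dd → Ff — Rr:collider[blocks]; Bb:chain[blocks]; Kk:fork[blocks]; Dd:chain[blocks] ⇒ blocked
All paths are blocked; Cc ⊥ Ff | {Bb, Dd, Kk} holds.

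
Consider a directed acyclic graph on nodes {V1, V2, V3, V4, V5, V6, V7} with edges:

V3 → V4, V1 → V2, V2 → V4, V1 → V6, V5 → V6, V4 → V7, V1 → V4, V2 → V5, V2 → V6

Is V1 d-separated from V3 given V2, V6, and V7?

No

4 paths connect V1 and V3; each must be blocked for d-separation to hold:
  1. V1 → V4 ← V3 — V4:collider[open] ⇒ active
  2. V1 → V6 ← V5 ← V2 → V4 ← V3 — V6:collider[open]; V5:chain[open]; V2:fork[blocks]; V4:collider[open] ⇒ blocked
  3. V1 → V6 ← V2 → V4 ← V3 — V6:collider[open]; V2:fork[blocks]; V4:collider[open] ⇒ blocked
  4. V1 → V2 → V4 ← V3 — V2:chain[blocks]; V4:collider[open] ⇒ blocked
At least one path is unblocked, so d-separation fails.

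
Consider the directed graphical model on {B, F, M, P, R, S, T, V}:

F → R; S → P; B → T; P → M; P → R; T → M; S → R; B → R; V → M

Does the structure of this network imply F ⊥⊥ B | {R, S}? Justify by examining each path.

No

There are 3 undirected paths between F and B; checking each against the conditioning set {R, S}:
Path 1: F → R ← B
  R is a collider and R is conditioned on, which opens it — no node blocks this path, so it is active.
Path 2: F → R ← P → M ← T ← B
  M is a collider here and neither M nor any of its descendants is conditioned on, so the collider stays closed — the path is blocked at M.
Path 3: F → R ← S → P → M ← T ← B
  S is a fork here and S is conditioned on, so the path is blocked at S.
At least one path is unblocked, so d-separation fails.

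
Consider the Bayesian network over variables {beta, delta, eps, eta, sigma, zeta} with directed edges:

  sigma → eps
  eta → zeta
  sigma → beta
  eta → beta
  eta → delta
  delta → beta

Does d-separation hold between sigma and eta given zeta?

Yes

We examine all 2 paths between sigma and eta:
  1. sigma → beta ← eta — beta:collider[blocks] ⇒ blocked
  2. sigma → beta ← delta ← eta — beta:collider[blocks]; delta:chain[open] ⇒ blocked
All paths are blocked; sigma ⊥ eta | {zeta} holds.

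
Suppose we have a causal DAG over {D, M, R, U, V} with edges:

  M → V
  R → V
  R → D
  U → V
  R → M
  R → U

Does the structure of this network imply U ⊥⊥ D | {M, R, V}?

Yes — U and D are d-separated given {M, R, V}.

3 paths connect U and D; each must be blocked for d-separation to hold:
Path 1: U → V ← M ← R → D
  M is a chain here and M is conditioned on, so the path is blocked at M.
Path 2: U → V ← R → D
  R is a fork here and R is conditioned on, so the path is blocked at R.
Path 3: U ← R → D
  R is a fork here and R is conditioned on, so the path is blocked at R.
All paths are blocked; U ⊥ D | {M, R, V} holds.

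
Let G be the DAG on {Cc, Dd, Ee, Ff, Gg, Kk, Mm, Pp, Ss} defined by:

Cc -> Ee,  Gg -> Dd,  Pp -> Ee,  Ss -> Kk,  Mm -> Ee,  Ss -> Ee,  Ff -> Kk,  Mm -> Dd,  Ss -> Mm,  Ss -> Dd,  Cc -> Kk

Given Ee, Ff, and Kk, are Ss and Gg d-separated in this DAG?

Yes

Enumerating the 4 paths from Ss to Gg and testing each for blocking by {Ee, Ff, Kk}:
Path 1: Ss → Kk ← Cc → Ee ← Mm → Dd ← Gg
  Dd is a collider here and neither Dd nor any of its descendants is conditioned on, so the collider stays closed — the path is blocked at Dd.
Path 2: Ss → Dd ← Gg
  Dd is a collider here and neither Dd nor any of its descendants is conditioned on, so the collider stays closed — the path is blocked at Dd.
Path 3: Ss → Mm → Dd ← Gg
  Dd is a collider here and neither Dd nor any of its descendants is conditioned on, so the collider stays closed — the path is blocked at Dd.
Path 4: Ss → Ee ← Mm → Dd ← Gg
  Dd is a collider here and neither Dd nor any of its descendants is conditioned on, so the collider stays closed — the path is blocked at Dd.
Every path is blocked, so Ss and Gg are d-separated given {Ee, Ff, Kk}.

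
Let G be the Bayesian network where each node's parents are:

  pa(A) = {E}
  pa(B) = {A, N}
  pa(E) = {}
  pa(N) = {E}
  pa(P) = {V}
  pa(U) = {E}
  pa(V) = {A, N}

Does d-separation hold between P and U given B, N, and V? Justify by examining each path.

We examine all 4 paths between P and U:
Path 1: P ← V ← A → B ← N ← E → U
  V is a chain here and V is conditioned on, so the path is blocked at V.
Path 2: P ← V ← A ← E → U
  V is a chain here and V is conditioned on, so the path is blocked at V.
Path 3: P ← V ← N → B ← A ← E → U
  V is a chain here and V is conditioned on, so the path is blocked at V.
Path 4: P ← V ← N ← E → U
  V is a chain here and V is conditioned on, so the path is blocked at V.
Every path is blocked, so P and U are d-separated given {B, N, V}.

Yes — P and U are d-separated given {B, N, V}.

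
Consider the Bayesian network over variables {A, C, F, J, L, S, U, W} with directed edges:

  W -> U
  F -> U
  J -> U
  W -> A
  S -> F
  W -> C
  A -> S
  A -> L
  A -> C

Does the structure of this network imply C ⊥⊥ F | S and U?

4 paths connect C and F; each must be blocked for d-separation to hold:
Path 1: C ← A → S → F
  S is a chain here and S is conditioned on, so the path is blocked at S.
Path 2: C ← A ← W → U ← F
  A is a chain and A is not conditioned on; W is a fork and W is not conditioned on; U is a collider and U is conditioned on, which opens it — no node blocks this path, so it is active.
Path 3: C ← W → U ← F
  W is a fork and W is not conditioned on; U is a collider and U is conditioned on, which opens it — no node blocks this path, so it is active.
Path 4: C ← W → A → S → F
  S is a chain here and S is conditioned on, so the path is blocked at S.
Because an active path exists, C and F are not d-separated.

No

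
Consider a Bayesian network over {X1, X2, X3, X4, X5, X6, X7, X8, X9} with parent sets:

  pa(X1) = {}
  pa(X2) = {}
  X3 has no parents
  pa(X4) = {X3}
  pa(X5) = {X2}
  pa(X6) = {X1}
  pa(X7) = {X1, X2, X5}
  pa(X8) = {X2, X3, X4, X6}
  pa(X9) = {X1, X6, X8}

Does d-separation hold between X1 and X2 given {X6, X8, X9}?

Enumerating the 6 paths from X1 to X2 and testing each for blocking by {X6, X8, X9}:
  1. X1 → X7 ← X2 — X7:collider[blocks] ⇒ blocked
  2. X1 → X7 ← X5 ← X2 — X7:collider[blocks]; X5:chain[open] ⇒ blocked
  3. X1 → X9 ← X8 ← X2 — X9:collider[open]; X8:chain[blocks] ⇒ blocked
  4. X1 → X9 ← X6 → X8 ← X2 — X9:collider[open]; X6:fork[blocks]; X8:collider[open] ⇒ blocked
  5. X1 → X6 → X8 ← X2 — X6:chain[blocks]; X8:collider[open] ⇒ blocked
  6. X1 → X6 → X9 ← X8 ← X2 — X6:chain[blocks]; X9:collider[open]; X8:chain[blocks] ⇒ blocked
Since every path is blocked, d-separation holds.

Yes — X1 and X2 are d-separated given {X6, X8, X9}.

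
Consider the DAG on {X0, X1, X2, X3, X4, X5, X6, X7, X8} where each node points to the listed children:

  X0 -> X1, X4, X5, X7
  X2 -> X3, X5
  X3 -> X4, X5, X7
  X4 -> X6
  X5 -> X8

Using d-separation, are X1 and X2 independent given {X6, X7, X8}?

No — X1 and X2 are not d-separated given {X6, X7, X8}.

Enumerating the 6 paths from X1 to X2 and testing each for blocking by {X6, X7, X8}:
Path 1: X1 ← X0 → X5 ← X2
  X0 is a fork and X0 is not conditioned on; X5 is a collider and its descendant X8 is conditioned on, which opens it — no node blocks this path, so it is active.
Path 2: X1 ← X0 → X5 ← X3 ← X2
  X0 is a fork and X0 is not conditioned on; X5 is a collider and its descendant X8 is conditioned on, which opens it; X3 is a chain and X3 is not conditioned on — no node blocks this path, so it is active.
Path 3: X1 ← X0 → X4 ← X3 ← X2
  X0 is a fork and X0 is not conditioned on; X4 is a collider and its descendant X6 is conditioned on, which opens it; X3 is a chain and X3 is not conditioned on — no node blocks this path, so it is active.
Path 4: X1 ← X0 → X4 ← X3 → X5 ← X2
  X0 is a fork and X0 is not conditioned on; X4 is a collider and its descendant X6 is conditioned on, which opens it; X3 is a fork and X3 is not conditioned on; X5 is a collider and its descendant X8 is conditioned on, which opens it — no node blocks this path, so it is active.
Path 5: X1 ← X0 → X7 ← X3 ← X2
  X0 is a fork and X0 is not conditioned on; X7 is a collider and X7 is conditioned on, which opens it; X3 is a chain and X3 is not conditioned on — no node blocks this path, so it is active.
Path 6: X1 ← X0 → X7 ← X3 → X5 ← X2
  X0 is a fork and X0 is not conditioned on; X7 is a collider and X7 is conditioned on, which opens it; X3 is a fork and X3 is not conditioned on; X5 is a collider and its descendant X8 is conditioned on, which opens it — no node blocks this path, so it is active.
At least one path is unblocked, so d-separation fails.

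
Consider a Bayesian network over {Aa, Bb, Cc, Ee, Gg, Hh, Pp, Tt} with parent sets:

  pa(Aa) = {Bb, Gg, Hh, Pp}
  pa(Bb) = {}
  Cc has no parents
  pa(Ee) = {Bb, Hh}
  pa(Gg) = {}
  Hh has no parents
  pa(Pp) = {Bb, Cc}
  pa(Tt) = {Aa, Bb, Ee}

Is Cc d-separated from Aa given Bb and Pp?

Enumerating the 6 paths from Cc to Aa and testing each for blocking by {Bb, Pp}:
Path 1: Cc → Pp → Aa
  Pp is a chain here and Pp is conditioned on, so the path is blocked at Pp.
Path 2: Cc → Pp ← Bb → Aa
  Bb is a fork here and Bb is conditioned on, so the path is blocked at Bb.
Path 3: Cc → Pp ← Bb → Ee ← Hh → Aa
  Bb is a fork here and Bb is conditioned on, so the path is blocked at Bb.
Path 4: Cc → Pp ← Bb → Ee → Tt ← Aa
  Bb is a fork here and Bb is conditioned on, so the path is blocked at Bb.
Path 5: Cc → Pp ← Bb → Tt ← Aa
  Bb is a fork here and Bb is conditioned on, so the path is blocked at Bb.
Path 6: Cc → Pp ← Bb → Tt ← Ee ← Hh → Aa
  Bb is a fork here and Bb is conditioned on, so the path is blocked at Bb.
Every path is blocked, so Cc and Aa are d-separated given {Bb, Pp}.

Yes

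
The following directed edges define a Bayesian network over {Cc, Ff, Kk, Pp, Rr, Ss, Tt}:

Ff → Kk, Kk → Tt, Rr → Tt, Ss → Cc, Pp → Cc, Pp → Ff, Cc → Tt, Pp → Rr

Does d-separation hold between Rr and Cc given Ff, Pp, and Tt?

No — Rr and Cc are not d-separated given {Ff, Pp, Tt}.

Enumerating the 4 paths from Rr to Cc and testing each for blocking by {Ff, Pp, Tt}:
Path 1: Rr ← Pp → Ff → Kk → Tt ← Cc
  Pp is a fork here and Pp is conditioned on, so the path is blocked at Pp.
Path 2: Rr ← Pp → Cc
  Pp is a fork here and Pp is conditioned on, so the path is blocked at Pp.
Path 3: Rr → Tt ← Cc
  Tt is a collider and Tt is conditioned on, which opens it — no node blocks this path, so it is active.
Path 4: Rr → Tt ← Kk ← Ff ← Pp → Cc
  Ff is a chain here and Ff is conditioned on, so the path is blocked at Ff.
Since the path Rr → Tt ← Cc is active, Rr and Cc are not d-separated given {Ff, Pp, Tt}.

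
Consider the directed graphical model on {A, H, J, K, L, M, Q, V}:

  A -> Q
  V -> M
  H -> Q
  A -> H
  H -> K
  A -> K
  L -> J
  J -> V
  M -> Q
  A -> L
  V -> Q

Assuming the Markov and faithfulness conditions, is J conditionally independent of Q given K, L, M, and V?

5 paths connect J and Q; each must be blocked for d-separation to hold:
  1. J → V → Q — V:chain[blocks] ⇒ blocked
  2. J → V → M → Q — V:chain[blocks]; M:chain[blocks] ⇒ blocked
  3. J ← L ← A → Q — L:chain[blocks]; A:fork[open] ⇒ blocked
  4. J ← L ← A → K ← H → Q — L:chain[blocks]; A:fork[open]; K:collider[open]; H:fork[open] ⇒ blocked
  5. J ← L ← A → H → Q — L:chain[blocks]; A:fork[open]; H:chain[open] ⇒ blocked
Since every path is blocked, d-separation holds.

Yes — J and Q are d-separated given {K, L, M, V}.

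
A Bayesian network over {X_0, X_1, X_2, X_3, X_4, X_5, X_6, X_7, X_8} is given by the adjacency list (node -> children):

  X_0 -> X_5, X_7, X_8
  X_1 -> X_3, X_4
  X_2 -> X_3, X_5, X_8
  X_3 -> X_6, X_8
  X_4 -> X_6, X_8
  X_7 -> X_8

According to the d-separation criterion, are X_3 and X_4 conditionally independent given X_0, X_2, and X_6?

No — X_3 and X_4 are not d-separated given {X_0, X_2, X_6}.

We examine all 6 paths between X_3 and X_4:
  1. X_3 ← X_2 → X_5 ← X_0 → X_7 → X_8 ← X_4 — X_2:fork[blocks]; X_5:collider[blocks]; X_0:fork[blocks]; X_7:chain[open]; X_8:collider[blocks] ⇒ blocked
  2. X_3 ← X_2 → X_5 ← X_0 → X_8 ← X_4 — X_2:fork[blocks]; X_5:collider[blocks]; X_0:fork[blocks]; X_8:collider[blocks] ⇒ blocked
  3. X_3 ← X_2 → X_8 ← X_4 — X_2:fork[blocks]; X_8:collider[blocks] ⇒ blocked
  4. X_3 → X_6 ← X_4 — X_6:collider[open] ⇒ active
  5. X_3 → X_8 ← X_4 — X_8:collider[blocks] ⇒ blocked
  6. X_3 ← X_1 → X_4 — X_1:fork[open] ⇒ active
At least one path is unblocked, so d-separation fails.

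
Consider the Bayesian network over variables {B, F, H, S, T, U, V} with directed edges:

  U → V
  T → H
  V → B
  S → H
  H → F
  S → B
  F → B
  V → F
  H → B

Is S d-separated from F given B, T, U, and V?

No — S and F are not d-separated given {B, T, U, V}.

We examine all 6 paths between S and F:
Path 1: S → B ← V → F
  V is a fork here and V is conditioned on, so the path is blocked at V.
Path 2: S → B ← F
  B is a collider and B is conditioned on, which opens it — no node blocks this path, so it is active.
Path 3: S → B ← H → F
  B is a collider and B is conditioned on, which opens it; H is a fork and H is not conditioned on — no node blocks this path, so it is active.
Path 4: S → H → B ← V → F
  V is a fork here and V is conditioned on, so the path is blocked at V.
Path 5: S → H → B ← F
  H is a chain and H is not conditioned on; B is a collider and B is conditioned on, which opens it — no node blocks this path, so it is active.
Path 6: S → H → F
  H is a chain and H is not conditioned on — no node blocks this path, so it is active.
Since the path S → B ← F is active, S and F are not d-separated given {B, T, U, V}.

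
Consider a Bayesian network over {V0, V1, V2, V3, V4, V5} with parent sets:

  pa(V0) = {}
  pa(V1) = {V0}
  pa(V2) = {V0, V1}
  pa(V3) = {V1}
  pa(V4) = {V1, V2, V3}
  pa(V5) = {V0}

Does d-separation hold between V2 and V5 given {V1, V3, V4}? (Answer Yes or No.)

There are 4 undirected paths between V2 and V5; checking each against the conditioning set {V1, V3, V4}:
Path 1: V2 → V4 ← V1 ← V0 → V5
  V1 is a chain here and V1 is conditioned on, so the path is blocked at V1.
Path 2: V2 → V4 ← V3 ← V1 ← V0 → V5
  V3 is a chain here and V3 is conditioned on, so the path is blocked at V3.
Path 3: V2 ← V1 ← V0 → V5
  V1 is a chain here and V1 is conditioned on, so the path is blocked at V1.
Path 4: V2 ← V0 → V5
  V0 is a fork and V0 is not conditioned on — no node blocks this path, so it is active.
Because an active path exists, V2 and V5 are not d-separated.

No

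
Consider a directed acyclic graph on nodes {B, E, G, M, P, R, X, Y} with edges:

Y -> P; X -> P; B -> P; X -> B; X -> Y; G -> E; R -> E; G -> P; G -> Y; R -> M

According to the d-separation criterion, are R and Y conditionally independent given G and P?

Yes

4 paths connect R and Y; each must be blocked for d-separation to hold:
Path 1: R → E ← G → Y
  E is a collider here and neither E nor any of its descendants is conditioned on, so the collider stays closed — the path is blocked at E.
Path 2: R → E ← G → P ← X → Y
  E is a collider here and neither E nor any of its descendants is conditioned on, so the collider stays closed — the path is blocked at E.
Path 3: R → E ← G → P ← Y
  E is a collider here and neither E nor any of its descendants is conditioned on, so the collider stays closed — the path is blocked at E.
Path 4: R → E ← G → P ← B ← X → Y
  E is a collider here and neither E nor any of its descendants is conditioned on, so the collider stays closed — the path is blocked at E.
All paths are blocked; R ⊥ Y | {G, P} holds.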